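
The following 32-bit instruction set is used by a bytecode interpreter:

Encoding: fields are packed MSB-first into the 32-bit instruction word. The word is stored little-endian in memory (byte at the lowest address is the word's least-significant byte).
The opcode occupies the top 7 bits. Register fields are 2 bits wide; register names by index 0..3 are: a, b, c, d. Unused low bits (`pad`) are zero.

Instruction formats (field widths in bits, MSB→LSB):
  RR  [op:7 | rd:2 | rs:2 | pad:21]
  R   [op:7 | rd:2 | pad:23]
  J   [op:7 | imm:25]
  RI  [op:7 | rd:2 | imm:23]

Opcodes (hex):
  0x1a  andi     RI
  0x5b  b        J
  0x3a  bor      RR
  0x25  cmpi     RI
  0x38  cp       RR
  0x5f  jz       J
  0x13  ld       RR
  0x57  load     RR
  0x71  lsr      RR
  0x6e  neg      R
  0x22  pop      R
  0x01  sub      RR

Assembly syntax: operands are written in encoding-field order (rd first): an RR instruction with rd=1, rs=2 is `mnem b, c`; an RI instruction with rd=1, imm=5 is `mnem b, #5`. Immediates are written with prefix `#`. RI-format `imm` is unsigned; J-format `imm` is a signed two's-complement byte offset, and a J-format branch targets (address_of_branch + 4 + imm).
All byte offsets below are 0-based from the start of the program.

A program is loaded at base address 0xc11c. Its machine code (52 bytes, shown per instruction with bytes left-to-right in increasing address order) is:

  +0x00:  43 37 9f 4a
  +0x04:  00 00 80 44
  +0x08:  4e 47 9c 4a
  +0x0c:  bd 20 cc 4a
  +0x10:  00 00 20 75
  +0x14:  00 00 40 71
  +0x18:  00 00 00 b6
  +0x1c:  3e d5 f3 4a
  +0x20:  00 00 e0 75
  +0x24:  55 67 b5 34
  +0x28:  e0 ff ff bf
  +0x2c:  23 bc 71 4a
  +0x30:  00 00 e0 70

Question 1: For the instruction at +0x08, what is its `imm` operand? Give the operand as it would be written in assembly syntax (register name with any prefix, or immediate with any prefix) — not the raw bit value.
#1853262

[08] 4e 47 9c 4a → 0x4a9c474e
  opcode bits[31:25]=0x25: cmpi/RI
  rd: (w>>23)&0x3=0x1 → b
  imm: (w>>0)&0x7fffff=0x1c474e → #1853262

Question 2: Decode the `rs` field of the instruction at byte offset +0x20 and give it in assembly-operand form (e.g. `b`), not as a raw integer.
d

off 0x20: read 00 00 e0 75 as little → 0x75e00000
  top 7b → 0x3a → bor [RR]
  rd: (w>>23)&0x3=0x3 → d
  rs: (w>>21)&0x3=0x3 → d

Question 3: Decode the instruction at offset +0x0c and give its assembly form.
@+0c  little-endian(bd 20 cc 4a) = 0x4acc20bd
  opcode bits[31:25]=0x25: cmpi/RI
  rd: (w>>23)&0x3=0x1 → b
  imm: (w>>0)&0x7fffff=0x4c20bd → #4989117

cmpi b, #4989117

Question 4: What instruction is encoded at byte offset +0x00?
cmpi b, #2045763

[00] 43 37 9f 4a → 0x4a9f3743
  top 7b → 0x25 → cmpi [RI]
  rd: (w>>23)&0x3=0x1 → b
  imm: (w>>0)&0x7fffff=0x1f3743 → #2045763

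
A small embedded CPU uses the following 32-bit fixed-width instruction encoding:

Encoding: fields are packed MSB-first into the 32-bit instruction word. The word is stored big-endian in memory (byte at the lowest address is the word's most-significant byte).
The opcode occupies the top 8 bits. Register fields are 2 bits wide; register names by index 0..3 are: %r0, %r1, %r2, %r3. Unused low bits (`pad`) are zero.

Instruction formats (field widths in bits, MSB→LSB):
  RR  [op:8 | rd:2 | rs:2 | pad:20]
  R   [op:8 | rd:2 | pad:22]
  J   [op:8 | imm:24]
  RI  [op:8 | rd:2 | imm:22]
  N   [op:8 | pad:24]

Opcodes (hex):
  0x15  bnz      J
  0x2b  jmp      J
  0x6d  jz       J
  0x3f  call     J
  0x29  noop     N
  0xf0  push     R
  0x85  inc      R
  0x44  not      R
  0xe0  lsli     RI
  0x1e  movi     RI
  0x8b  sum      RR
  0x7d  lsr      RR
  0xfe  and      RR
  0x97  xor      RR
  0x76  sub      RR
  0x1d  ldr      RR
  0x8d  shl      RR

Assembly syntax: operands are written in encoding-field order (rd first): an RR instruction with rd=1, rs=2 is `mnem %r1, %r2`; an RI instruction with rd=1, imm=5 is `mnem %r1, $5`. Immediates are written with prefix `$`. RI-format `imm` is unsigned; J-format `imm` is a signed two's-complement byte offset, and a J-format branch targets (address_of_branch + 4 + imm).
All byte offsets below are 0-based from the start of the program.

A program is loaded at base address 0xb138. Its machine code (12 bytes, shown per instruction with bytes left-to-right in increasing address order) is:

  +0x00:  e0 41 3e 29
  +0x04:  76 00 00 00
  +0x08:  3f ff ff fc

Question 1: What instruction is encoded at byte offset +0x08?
+0x08: 3f ff ff fc ⇒ word 0x3ffffffc (big)
  opcode bits[31:24]=0x3f: call/J
  imm@[23:0]=0xfffffc (s24→-4) ⇒ $-4

call $-4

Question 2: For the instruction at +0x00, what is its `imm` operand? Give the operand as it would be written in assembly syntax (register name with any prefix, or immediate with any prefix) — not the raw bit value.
@+00  big-endian(e0 41 3e 29) = 0xe0413e29
  op=0xe0413e29>>24=0xe0 ⇒ lsli (RI)
  [23:22] rd=1 = %r1
  [21:0] imm=81449 = $81449

$81449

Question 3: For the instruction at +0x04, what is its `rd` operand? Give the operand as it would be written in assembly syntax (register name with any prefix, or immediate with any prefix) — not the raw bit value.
%r0

+0x04: 76 00 00 00 ⇒ word 0x76000000 (big)
  top 8b → 0x76 → sub [RR]
  [23:22] rd=0 = %r0
  [21:20] rs=0 = %r0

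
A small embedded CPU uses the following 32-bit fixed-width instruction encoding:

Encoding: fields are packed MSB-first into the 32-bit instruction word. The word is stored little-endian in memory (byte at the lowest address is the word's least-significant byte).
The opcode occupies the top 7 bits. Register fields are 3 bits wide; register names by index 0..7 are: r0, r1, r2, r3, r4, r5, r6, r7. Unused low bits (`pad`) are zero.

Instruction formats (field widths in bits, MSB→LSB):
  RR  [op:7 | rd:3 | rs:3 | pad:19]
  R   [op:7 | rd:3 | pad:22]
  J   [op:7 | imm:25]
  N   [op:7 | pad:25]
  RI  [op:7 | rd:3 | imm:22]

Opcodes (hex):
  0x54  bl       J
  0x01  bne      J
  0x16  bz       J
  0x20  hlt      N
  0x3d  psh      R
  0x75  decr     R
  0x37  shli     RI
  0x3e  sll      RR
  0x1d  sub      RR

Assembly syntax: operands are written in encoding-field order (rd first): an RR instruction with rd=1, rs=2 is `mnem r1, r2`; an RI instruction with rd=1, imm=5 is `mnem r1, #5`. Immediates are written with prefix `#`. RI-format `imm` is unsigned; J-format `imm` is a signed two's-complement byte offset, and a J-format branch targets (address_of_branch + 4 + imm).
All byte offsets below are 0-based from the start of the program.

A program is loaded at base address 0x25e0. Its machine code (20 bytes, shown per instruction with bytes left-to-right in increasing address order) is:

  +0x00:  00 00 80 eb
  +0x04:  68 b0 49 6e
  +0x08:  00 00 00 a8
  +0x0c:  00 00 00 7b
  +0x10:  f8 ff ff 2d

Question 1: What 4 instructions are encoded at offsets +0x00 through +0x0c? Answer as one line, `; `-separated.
[00] 00 00 80 eb → 0xeb800000
  opcode bits[31:25]=0x75: decr/R
  rd@[24:22]=0x6 ⇒ r6
[04] 68 b0 49 6e → 0x6e49b068
  opcode bits[31:25]=0x37: shli/RI
  rd@[24:22]=0x1 ⇒ r1
  imm@[21:0]=0x9b068 ⇒ #634984
[08] 00 00 00 a8 → 0xa8000000
  opcode bits[31:25]=0x54: bl/J
  imm@[24:0]=0x0 ⇒ #0
[0c] 00 00 00 7b → 0x7b000000
  opcode bits[31:25]=0x3d: psh/R
  rd@[24:22]=0x4 ⇒ r4

decr r6; shli r1, #634984; bl #0; psh r4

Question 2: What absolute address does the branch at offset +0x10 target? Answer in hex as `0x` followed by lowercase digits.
@+10  little-endian(f8 ff ff 2d) = 0x2dfffff8
  op=0x2dfffff8>>25=0x16 ⇒ bz (J)
  [24:0] imm=33554424 (s25→-8) = #-8
  target = base 0x25e0 + off 0x10 + 4 + imm -8 = 0x25ec

0x25ec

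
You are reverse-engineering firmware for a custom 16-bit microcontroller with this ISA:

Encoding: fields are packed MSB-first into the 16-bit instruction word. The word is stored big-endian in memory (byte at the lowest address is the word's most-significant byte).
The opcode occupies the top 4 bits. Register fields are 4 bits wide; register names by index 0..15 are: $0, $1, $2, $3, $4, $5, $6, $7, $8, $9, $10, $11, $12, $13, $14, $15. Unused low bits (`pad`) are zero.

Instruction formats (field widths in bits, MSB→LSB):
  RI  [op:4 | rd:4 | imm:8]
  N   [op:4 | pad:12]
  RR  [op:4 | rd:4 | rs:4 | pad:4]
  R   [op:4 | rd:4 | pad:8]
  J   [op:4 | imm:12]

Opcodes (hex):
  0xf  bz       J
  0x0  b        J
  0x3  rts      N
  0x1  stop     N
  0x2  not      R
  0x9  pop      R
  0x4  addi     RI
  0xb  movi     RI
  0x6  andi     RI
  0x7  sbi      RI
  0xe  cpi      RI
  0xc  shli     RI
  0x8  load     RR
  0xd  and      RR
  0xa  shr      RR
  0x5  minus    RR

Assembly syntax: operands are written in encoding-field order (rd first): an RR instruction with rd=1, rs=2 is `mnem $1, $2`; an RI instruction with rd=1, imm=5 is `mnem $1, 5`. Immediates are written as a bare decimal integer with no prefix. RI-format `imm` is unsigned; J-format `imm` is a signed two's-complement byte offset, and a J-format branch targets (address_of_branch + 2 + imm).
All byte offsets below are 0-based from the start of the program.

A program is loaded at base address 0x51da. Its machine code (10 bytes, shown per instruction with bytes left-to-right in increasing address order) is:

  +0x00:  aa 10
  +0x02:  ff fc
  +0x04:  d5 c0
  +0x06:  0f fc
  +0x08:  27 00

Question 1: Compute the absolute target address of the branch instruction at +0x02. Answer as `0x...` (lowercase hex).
[02] ff fc → 0xfffc
  top 4b → 0xf → bz [J]
  [11:0] imm=4092 (s12→-4) = -4
  target = base 0x51da + off 0x02 + 2 + imm -4 = 0x51da

0x51da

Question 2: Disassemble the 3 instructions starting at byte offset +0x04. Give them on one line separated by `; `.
[04] d5 c0 → 0xd5c0
  opcode bits[15:12]=0xd: and/RR
  rd: (w>>8)&0xf=0x5 → $5
  rs: (w>>4)&0xf=0xc → $12
[06] 0f fc → 0x0ffc
  opcode bits[15:12]=0x0: b/J
  imm: (w>>0)&0xfff=0xffc (s12→-4) → -4
[08] 27 00 → 0x2700
  opcode bits[15:12]=0x2: not/R
  rd: (w>>8)&0xf=0x7 → $7

and $5, $12; b -4; not $7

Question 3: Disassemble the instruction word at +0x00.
off 0x00: read aa 10 as big → 0xaa10
  op=0xaa10>>12=0xa ⇒ shr (RR)
  [11:8] rd=10 = $10
  [7:4] rs=1 = $1

shr $10, $1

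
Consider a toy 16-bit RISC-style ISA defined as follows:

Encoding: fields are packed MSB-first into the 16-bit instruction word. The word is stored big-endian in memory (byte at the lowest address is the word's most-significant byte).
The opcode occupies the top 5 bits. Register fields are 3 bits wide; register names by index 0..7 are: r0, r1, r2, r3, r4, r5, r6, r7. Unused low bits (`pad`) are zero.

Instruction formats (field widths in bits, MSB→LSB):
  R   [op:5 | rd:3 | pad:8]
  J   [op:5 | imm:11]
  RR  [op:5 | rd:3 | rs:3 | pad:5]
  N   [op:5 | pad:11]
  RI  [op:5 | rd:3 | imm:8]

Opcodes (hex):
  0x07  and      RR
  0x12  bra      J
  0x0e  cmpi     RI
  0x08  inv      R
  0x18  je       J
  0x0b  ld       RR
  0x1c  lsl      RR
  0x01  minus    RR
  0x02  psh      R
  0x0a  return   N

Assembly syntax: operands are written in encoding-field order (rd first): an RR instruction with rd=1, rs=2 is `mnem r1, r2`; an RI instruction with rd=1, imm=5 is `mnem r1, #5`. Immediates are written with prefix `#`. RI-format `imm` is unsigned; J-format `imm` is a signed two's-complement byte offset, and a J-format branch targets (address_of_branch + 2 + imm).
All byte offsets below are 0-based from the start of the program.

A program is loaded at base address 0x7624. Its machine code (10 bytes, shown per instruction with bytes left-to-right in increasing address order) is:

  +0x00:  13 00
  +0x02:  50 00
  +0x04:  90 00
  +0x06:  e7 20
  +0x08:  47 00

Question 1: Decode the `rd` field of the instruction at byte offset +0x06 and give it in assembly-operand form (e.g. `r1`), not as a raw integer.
@+06  big-endian(e7 20) = 0xe720
  opcode bits[15:11]=0x1c: lsl/RR
  [10:8] rd=7 = r7
  [7:5] rs=1 = r1

r7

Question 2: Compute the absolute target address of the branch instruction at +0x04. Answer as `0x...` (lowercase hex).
@+04  big-endian(90 00) = 0x9000
  opcode bits[15:11]=0x12: bra/J
  imm: (w>>0)&0x7ff=0x0 → #0
  target = base 0x7624 + off 0x04 + 2 + imm 0 = 0x762a

0x762a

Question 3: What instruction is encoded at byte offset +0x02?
return

@+02  big-endian(50 00) = 0x5000
  op=0x5000>>11=0xa ⇒ return (N)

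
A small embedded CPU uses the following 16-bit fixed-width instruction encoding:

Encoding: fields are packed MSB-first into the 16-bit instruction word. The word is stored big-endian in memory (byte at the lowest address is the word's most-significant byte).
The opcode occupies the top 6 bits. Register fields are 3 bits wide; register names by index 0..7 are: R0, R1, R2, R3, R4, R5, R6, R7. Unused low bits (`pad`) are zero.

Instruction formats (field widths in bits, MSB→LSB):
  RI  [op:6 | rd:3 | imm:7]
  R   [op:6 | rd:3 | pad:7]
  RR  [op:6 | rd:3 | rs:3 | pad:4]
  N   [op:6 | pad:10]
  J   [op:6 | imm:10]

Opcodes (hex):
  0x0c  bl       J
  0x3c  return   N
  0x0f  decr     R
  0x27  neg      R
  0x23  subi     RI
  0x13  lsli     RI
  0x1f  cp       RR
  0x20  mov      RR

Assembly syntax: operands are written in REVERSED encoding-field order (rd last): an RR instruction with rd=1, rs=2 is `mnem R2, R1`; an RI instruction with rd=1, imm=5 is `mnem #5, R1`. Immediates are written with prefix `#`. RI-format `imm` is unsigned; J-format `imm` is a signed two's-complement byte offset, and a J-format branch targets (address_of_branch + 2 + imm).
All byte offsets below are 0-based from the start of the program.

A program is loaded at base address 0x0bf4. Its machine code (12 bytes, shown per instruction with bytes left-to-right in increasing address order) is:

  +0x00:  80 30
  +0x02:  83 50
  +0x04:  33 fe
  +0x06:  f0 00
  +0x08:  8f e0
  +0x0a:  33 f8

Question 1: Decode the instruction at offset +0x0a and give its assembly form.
off 0x0a: read 33 f8 as big → 0x33f8
  opcode bits[15:10]=0xc: bl/J
  imm: (w>>0)&0x3ff=0x3f8 (s10→-8) → #-8

bl #-8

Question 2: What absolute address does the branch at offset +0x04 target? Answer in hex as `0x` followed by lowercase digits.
0x0bf8

@+04  big-endian(33 fe) = 0x33fe
  top 6b → 0xc → bl [J]
  imm: (w>>0)&0x3ff=0x3fe (s10→-2) → #-2
  target = base 0x0bf4 + off 0x04 + 2 + imm -2 = 0x0bf8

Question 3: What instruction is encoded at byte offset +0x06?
return

off 0x06: read f0 00 as big → 0xf000
  top 6b → 0x3c → return [N]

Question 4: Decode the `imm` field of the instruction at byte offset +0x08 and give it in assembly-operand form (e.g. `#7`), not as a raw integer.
#96

off 0x08: read 8f e0 as big → 0x8fe0
  opcode bits[15:10]=0x23: subi/RI
  [9:7] rd=7 = R7
  [6:0] imm=96 = #96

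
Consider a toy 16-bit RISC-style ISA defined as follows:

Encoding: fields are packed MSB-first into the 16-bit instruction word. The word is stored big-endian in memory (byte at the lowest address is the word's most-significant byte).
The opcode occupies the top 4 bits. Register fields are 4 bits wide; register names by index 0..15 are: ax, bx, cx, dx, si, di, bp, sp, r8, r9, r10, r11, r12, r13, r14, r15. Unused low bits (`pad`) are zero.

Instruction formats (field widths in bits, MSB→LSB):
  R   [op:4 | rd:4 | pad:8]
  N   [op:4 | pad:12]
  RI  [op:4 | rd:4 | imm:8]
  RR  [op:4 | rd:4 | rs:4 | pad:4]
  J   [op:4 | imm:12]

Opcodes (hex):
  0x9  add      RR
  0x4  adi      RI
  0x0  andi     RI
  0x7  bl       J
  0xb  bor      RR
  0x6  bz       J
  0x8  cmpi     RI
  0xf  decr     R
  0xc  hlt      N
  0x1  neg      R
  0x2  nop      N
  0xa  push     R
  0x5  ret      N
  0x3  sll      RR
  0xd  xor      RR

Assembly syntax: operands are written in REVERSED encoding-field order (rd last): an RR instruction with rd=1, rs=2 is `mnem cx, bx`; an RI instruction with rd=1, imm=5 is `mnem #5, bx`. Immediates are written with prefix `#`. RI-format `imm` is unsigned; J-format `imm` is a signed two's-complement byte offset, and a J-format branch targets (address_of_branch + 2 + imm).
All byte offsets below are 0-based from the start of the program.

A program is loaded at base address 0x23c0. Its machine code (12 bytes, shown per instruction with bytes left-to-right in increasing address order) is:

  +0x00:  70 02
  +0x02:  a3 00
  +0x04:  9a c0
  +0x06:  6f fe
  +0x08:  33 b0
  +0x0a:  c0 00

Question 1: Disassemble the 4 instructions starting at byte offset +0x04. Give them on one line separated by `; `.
add r12, r10; bz #-2; sll r11, dx; hlt

[04] 9a c0 → 0x9ac0
  top 4b → 0x9 → add [RR]
  rd: (w>>8)&0xf=0xa → r10
  rs: (w>>4)&0xf=0xc → r12
[06] 6f fe → 0x6ffe
  top 4b → 0x6 → bz [J]
  imm: (w>>0)&0xfff=0xffe (s12→-2) → #-2
[08] 33 b0 → 0x33b0
  top 4b → 0x3 → sll [RR]
  rd: (w>>8)&0xf=0x3 → dx
  rs: (w>>4)&0xf=0xb → r11
[0a] c0 00 → 0xc000
  top 4b → 0xc → hlt [N]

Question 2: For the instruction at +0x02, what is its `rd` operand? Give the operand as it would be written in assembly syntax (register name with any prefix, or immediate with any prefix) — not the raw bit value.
dx

off 0x02: read a3 00 as big → 0xa300
  top 4b → 0xa → push [R]
  rd@[11:8]=0x3 ⇒ dx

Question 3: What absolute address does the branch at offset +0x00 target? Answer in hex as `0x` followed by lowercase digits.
+0x00: 70 02 ⇒ word 0x7002 (big)
  opcode bits[15:12]=0x7: bl/J
  imm@[11:0]=0x2 ⇒ #2
  target = base 0x23c0 + off 0x00 + 2 + imm 2 = 0x23c4

0x23c4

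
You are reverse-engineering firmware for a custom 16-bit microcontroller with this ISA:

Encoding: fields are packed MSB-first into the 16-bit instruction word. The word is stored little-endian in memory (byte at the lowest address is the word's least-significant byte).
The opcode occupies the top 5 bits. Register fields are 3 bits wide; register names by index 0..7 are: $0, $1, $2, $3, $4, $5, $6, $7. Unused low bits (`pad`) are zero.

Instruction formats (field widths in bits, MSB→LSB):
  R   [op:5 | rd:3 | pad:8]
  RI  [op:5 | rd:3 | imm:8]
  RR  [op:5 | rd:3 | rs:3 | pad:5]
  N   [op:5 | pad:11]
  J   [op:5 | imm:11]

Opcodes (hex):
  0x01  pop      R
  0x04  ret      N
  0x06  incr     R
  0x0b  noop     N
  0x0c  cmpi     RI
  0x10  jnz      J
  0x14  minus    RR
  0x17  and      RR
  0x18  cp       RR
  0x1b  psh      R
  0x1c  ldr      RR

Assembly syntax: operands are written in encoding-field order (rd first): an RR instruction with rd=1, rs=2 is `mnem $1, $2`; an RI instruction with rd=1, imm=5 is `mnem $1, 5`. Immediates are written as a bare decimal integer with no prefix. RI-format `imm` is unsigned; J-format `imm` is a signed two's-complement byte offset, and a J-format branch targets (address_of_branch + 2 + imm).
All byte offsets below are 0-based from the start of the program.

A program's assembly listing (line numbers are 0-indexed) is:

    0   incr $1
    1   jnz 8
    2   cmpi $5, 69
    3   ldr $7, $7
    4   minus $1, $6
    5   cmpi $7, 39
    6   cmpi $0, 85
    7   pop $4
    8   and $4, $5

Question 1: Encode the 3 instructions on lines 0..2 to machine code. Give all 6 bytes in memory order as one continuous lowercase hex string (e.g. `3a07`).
003108804565

0. incr fields op=0x6:5|rd=1:3|pad=0:8 → word 3100h → 00 31
1. jnz fields op=0x10:5|imm=8:11 → word 8008h → 08 80
2. cmpi fields op=0xc:5|rd=5:3|imm=69:8 → word 6545h → 45 65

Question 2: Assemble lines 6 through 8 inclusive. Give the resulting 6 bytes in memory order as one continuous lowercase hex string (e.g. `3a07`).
5560000ca0bc

L6: cmpi op=0xc:5|rd=0:3|imm=85:8 ⇒ 0x6055 ⇒ little 55 60
L7: pop op=0x1:5|rd=4:3|pad=0:8 ⇒ 0x0c00 ⇒ little 00 0c
L8: and op=0x17:5|rd=4:3|rs=5:3|pad=0:5 ⇒ 0xbca0 ⇒ little a0 bc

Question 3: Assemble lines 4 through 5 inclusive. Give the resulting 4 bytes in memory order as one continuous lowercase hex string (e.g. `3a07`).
L4: minus op=0x14:5|rd=1:3|rs=6:3|pad=0:5 ⇒ 0xa1c0 ⇒ little c0 a1
L5: cmpi op=0xc:5|rd=7:3|imm=39:8 ⇒ 0x6727 ⇒ little 27 67

c0a12767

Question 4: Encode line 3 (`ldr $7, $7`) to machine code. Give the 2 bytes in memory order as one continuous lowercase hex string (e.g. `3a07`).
e0e7

3. ldr fields op=0x1c:5|rd=7:3|rs=7:3|pad=0:5 → word e7e0h → e0 e7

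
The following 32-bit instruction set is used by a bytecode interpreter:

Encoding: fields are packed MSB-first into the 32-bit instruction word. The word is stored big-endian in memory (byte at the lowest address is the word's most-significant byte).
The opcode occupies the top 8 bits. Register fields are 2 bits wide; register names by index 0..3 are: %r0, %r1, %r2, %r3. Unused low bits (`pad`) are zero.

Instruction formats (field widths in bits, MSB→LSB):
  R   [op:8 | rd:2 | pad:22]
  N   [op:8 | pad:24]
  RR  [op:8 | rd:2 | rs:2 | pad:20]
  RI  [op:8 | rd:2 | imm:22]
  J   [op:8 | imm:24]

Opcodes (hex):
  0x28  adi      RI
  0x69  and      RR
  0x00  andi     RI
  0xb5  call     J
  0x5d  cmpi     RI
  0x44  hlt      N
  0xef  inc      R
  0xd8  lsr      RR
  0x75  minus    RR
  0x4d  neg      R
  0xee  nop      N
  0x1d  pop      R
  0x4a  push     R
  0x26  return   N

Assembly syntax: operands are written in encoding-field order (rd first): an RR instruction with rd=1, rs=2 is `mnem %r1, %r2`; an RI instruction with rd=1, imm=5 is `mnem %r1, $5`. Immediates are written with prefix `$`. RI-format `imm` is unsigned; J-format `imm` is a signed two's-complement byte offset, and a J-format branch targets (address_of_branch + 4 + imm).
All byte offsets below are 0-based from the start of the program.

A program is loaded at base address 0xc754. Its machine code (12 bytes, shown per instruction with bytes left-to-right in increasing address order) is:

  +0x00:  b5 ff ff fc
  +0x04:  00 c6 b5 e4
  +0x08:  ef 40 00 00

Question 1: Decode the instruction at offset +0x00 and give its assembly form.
call $-4

+0x00: b5 ff ff fc ⇒ word 0xb5fffffc (big)
  top 8b → 0xb5 → call [J]
  imm@[23:0]=0xfffffc (s24→-4) ⇒ $-4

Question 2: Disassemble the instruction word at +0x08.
[08] ef 40 00 00 → 0xef400000
  opcode bits[31:24]=0xef: inc/R
  [23:22] rd=1 = %r1

inc %r1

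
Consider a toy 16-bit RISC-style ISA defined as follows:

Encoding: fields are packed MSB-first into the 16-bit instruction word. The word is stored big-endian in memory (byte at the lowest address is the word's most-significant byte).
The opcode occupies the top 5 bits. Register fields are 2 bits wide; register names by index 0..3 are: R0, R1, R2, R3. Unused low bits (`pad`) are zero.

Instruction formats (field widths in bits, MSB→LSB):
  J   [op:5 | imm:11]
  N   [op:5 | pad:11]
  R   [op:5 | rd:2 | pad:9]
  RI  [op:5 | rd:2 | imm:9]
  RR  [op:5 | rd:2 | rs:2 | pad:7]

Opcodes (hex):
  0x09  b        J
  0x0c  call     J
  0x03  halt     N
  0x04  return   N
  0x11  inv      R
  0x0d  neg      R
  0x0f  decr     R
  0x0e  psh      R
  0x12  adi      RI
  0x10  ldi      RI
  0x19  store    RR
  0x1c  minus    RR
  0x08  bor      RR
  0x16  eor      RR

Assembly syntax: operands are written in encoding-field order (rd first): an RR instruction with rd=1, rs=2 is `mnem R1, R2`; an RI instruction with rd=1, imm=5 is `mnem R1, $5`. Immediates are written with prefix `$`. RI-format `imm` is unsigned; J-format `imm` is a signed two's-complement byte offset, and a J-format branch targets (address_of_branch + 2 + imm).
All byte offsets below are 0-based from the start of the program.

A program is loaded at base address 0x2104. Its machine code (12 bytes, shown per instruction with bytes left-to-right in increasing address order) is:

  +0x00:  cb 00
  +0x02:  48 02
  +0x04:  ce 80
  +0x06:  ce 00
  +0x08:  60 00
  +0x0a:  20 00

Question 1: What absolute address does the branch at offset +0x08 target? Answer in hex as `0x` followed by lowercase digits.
[08] 60 00 → 0x6000
  op=0x6000>>11=0xc ⇒ call (J)
  imm: (w>>0)&0x7ff=0x0 → $0
  target = base 0x2104 + off 0x08 + 2 + imm 0 = 0x210e

0x210e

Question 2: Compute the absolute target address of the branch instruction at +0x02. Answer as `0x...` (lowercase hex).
[02] 48 02 → 0x4802
  opcode bits[15:11]=0x9: b/J
  [10:0] imm=2 = $2
  target = base 0x2104 + off 0x02 + 2 + imm 2 = 0x210a

0x210a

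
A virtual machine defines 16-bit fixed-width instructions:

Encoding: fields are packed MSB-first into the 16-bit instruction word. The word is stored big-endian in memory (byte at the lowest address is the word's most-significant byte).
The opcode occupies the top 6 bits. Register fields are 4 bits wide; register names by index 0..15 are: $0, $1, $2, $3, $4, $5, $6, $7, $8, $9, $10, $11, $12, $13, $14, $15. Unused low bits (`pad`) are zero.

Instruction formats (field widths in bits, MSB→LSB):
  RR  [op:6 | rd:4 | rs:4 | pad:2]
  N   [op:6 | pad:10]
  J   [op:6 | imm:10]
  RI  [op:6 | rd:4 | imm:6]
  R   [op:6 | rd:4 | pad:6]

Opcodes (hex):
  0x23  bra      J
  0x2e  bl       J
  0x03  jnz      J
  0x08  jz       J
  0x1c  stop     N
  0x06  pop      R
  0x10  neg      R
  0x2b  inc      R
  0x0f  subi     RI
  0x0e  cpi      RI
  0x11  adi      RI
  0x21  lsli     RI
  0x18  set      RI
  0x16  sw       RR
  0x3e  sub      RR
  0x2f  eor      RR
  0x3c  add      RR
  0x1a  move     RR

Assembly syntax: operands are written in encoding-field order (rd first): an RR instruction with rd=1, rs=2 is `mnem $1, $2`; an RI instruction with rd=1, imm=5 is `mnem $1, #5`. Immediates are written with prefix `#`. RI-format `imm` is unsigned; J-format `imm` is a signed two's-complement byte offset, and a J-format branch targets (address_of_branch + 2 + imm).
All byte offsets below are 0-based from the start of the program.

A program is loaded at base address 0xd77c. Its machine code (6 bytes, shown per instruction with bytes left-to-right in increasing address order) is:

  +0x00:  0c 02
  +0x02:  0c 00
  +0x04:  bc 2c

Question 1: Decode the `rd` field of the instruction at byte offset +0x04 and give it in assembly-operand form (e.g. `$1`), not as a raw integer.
+0x04: bc 2c ⇒ word 0xbc2c (big)
  opcode bits[15:10]=0x2f: eor/RR
  [9:6] rd=0 = $0
  [5:2] rs=11 = $11

$0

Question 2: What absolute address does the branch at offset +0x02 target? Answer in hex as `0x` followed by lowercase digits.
0xd780

+0x02: 0c 00 ⇒ word 0x0c00 (big)
  op=0x0c00>>10=0x3 ⇒ jnz (J)
  imm: (w>>0)&0x3ff=0x0 → #0
  target = base 0xd77c + off 0x02 + 2 + imm 0 = 0xd780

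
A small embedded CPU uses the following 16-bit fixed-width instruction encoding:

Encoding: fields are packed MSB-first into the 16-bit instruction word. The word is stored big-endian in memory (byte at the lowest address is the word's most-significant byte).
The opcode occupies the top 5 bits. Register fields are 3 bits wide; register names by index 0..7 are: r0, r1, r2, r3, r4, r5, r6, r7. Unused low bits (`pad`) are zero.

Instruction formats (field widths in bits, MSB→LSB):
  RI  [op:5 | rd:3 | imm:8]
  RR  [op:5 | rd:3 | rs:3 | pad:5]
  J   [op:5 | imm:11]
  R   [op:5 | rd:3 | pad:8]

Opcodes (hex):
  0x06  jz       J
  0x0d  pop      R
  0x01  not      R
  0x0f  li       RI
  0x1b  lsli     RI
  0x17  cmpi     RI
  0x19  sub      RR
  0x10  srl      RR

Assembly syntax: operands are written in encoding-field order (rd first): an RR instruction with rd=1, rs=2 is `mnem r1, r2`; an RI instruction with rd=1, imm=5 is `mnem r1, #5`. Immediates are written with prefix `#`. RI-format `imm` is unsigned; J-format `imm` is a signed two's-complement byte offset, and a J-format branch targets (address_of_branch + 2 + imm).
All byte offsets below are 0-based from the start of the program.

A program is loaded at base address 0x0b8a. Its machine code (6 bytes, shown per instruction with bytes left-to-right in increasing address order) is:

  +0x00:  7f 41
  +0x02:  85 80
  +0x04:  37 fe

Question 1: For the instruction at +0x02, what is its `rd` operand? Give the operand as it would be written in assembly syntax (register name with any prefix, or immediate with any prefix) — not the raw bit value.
off 0x02: read 85 80 as big → 0x8580
  op=0x8580>>11=0x10 ⇒ srl (RR)
  rd: (w>>8)&0x7=0x5 → r5
  rs: (w>>5)&0x7=0x4 → r4

r5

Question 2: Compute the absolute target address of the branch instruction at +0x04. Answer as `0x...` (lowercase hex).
0x0b8e

[04] 37 fe → 0x37fe
  op=0x37fe>>11=0x6 ⇒ jz (J)
  [10:0] imm=2046 (s11→-2) = #-2
  target = base 0x0b8a + off 0x04 + 2 + imm -2 = 0x0b8e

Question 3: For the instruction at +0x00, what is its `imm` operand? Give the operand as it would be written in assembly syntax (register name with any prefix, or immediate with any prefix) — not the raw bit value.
@+00  big-endian(7f 41) = 0x7f41
  top 5b → 0xf → li [RI]
  rd: (w>>8)&0x7=0x7 → r7
  imm: (w>>0)&0xff=0x41 → #65

#65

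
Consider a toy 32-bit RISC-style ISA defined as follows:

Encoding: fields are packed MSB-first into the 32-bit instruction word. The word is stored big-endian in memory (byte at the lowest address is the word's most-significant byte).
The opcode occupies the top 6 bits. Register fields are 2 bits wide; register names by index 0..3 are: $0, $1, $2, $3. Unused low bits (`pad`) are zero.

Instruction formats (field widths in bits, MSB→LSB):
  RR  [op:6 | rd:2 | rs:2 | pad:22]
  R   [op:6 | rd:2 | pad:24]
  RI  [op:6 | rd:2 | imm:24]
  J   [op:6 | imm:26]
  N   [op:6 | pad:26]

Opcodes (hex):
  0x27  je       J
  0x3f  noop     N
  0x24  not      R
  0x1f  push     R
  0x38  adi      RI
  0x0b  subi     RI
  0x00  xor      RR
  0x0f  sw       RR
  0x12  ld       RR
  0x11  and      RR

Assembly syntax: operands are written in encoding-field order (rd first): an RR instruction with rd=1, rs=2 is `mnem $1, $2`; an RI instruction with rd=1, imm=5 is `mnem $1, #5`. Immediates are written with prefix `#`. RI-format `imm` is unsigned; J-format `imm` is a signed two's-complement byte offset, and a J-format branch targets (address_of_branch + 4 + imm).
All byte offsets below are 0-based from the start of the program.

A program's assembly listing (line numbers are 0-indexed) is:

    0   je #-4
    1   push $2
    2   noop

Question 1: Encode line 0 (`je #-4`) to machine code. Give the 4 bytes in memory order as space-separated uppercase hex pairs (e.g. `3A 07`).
line 0 (je): pack op=0x27:6|imm=-4:26 = 0x9ffffffc; big→ 9f ff ff fc

9F FF FF FC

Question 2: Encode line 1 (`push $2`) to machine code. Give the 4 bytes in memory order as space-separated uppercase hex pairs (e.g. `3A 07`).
L1: push op=0x1f:6|rd=2:2|pad=0:24 ⇒ 0x7e000000 ⇒ big 7e 00 00 00

7E 00 00 00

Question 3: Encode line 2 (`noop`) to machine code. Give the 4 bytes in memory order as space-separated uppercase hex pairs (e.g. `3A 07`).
line 2 (noop): pack op=0x3f:6|pad=0:26 = 0xfc000000; big→ fc 00 00 00

FC 00 00 00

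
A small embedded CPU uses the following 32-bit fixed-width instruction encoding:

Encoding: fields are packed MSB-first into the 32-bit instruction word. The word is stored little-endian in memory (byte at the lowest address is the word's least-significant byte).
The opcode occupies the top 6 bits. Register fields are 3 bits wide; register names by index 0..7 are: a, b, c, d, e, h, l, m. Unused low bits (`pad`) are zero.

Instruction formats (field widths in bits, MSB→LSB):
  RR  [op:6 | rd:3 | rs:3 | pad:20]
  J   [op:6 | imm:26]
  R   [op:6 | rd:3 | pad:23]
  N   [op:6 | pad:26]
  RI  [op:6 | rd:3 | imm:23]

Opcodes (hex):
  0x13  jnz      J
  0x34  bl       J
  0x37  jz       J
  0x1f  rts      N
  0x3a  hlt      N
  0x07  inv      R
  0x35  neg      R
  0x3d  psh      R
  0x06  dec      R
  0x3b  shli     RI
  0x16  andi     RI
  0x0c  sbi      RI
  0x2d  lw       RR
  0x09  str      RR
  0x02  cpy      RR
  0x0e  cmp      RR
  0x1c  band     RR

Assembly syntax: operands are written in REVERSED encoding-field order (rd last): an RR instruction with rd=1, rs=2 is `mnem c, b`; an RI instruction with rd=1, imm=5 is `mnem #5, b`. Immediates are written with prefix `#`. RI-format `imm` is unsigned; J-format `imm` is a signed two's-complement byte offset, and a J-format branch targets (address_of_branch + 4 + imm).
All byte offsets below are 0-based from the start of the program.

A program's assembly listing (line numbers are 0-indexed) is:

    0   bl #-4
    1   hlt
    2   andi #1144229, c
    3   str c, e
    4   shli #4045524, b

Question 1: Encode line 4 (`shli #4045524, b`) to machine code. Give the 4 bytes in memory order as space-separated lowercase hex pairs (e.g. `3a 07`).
d4 ba bd ec

line 4 (shli): pack op=0x3b:6|rd=1:3|imm=4045524:23 = 0xecbdbad4; little→ d4 ba bd ec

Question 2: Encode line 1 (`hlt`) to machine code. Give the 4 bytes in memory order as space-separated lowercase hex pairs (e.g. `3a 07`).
00 00 00 e8

line 1 (hlt): pack op=0x3a:6|pad=0:26 = 0xe8000000; little→ 00 00 00 e8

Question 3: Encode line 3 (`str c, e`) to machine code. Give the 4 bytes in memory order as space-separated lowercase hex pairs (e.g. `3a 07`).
00 00 20 26

L3: str op=0x9:6|rd=4:3|rs=2:3|pad=0:20 ⇒ 0x26200000 ⇒ little 00 00 20 26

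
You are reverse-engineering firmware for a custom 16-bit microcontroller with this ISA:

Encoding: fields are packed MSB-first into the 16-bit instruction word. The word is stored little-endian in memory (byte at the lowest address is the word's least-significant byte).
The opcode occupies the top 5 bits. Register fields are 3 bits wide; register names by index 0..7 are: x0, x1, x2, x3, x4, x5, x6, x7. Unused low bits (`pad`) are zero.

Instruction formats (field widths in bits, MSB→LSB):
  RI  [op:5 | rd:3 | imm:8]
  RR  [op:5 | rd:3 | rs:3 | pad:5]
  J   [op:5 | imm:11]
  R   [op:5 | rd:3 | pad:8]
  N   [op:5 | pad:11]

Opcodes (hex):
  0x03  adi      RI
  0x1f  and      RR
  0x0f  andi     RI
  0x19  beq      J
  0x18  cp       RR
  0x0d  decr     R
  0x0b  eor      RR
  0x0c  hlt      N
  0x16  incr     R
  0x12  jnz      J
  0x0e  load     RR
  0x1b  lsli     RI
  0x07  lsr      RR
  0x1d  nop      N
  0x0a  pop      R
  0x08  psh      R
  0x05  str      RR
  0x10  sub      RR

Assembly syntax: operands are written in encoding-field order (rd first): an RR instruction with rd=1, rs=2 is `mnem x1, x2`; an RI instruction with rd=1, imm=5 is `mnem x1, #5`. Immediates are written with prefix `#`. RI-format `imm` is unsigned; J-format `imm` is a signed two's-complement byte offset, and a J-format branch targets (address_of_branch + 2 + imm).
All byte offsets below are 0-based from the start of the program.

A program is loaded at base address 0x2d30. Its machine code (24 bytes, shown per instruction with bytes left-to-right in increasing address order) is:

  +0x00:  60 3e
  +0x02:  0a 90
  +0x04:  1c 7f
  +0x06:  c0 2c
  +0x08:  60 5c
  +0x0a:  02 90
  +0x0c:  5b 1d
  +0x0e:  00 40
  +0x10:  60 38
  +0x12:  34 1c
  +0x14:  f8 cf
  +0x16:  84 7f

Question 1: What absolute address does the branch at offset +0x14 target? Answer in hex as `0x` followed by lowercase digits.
[14] f8 cf → 0xcff8
  top 5b → 0x19 → beq [J]
  imm: (w>>0)&0x7ff=0x7f8 (s11→-8) → #-8
  target = base 0x2d30 + off 0x14 + 2 + imm -8 = 0x2d3e

0x2d3e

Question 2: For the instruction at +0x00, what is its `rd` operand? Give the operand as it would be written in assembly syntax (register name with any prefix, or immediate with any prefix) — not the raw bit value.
@+00  little-endian(60 3e) = 0x3e60
  opcode bits[15:11]=0x7: lsr/RR
  rd@[10:8]=0x6 ⇒ x6
  rs@[7:5]=0x3 ⇒ x3

x6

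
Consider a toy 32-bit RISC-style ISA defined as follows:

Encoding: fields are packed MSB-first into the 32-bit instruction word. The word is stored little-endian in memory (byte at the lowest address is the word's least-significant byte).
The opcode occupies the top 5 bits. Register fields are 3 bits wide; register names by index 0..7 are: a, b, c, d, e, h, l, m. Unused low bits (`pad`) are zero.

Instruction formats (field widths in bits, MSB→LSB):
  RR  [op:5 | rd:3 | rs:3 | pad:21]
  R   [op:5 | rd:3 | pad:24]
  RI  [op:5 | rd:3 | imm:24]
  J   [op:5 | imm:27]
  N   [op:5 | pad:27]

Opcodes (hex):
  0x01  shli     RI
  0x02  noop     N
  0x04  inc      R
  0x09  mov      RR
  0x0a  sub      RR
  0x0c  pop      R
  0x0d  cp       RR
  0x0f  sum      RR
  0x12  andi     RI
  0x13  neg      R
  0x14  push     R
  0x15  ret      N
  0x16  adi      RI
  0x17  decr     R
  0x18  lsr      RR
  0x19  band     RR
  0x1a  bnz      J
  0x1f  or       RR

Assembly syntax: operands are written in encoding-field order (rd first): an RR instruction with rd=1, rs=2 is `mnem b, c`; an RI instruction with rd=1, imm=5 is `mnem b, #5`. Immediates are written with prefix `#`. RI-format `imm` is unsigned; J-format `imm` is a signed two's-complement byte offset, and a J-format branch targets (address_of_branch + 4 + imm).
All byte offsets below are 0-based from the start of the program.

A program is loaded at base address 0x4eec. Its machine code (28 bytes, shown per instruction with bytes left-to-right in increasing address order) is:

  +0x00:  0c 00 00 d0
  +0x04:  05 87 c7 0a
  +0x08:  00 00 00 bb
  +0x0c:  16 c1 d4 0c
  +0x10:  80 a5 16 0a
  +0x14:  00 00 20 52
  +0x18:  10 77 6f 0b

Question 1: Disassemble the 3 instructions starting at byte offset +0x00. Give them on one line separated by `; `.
bnz #12; shli c, #13076229; decr d

+0x00: 0c 00 00 d0 ⇒ word 0xd000000c (little)
  opcode bits[31:27]=0x1a: bnz/J
  imm: (w>>0)&0x7ffffff=0xc → #12
+0x04: 05 87 c7 0a ⇒ word 0x0ac78705 (little)
  opcode bits[31:27]=0x1: shli/RI
  rd: (w>>24)&0x7=0x2 → c
  imm: (w>>0)&0xffffff=0xc78705 → #13076229
+0x08: 00 00 00 bb ⇒ word 0xbb000000 (little)
  opcode bits[31:27]=0x17: decr/R
  rd: (w>>24)&0x7=0x3 → d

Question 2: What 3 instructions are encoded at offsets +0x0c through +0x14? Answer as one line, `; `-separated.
+0x0c: 16 c1 d4 0c ⇒ word 0x0cd4c116 (little)
  top 5b → 0x1 → shli [RI]
  rd@[26:24]=0x4 ⇒ e
  imm@[23:0]=0xd4c116 ⇒ #13943062
+0x10: 80 a5 16 0a ⇒ word 0x0a16a580 (little)
  top 5b → 0x1 → shli [RI]
  rd@[26:24]=0x2 ⇒ c
  imm@[23:0]=0x16a580 ⇒ #1484160
+0x14: 00 00 20 52 ⇒ word 0x52200000 (little)
  top 5b → 0xa → sub [RR]
  rd@[26:24]=0x2 ⇒ c
  rs@[23:21]=0x1 ⇒ b

shli e, #13943062; shli c, #1484160; sub c, b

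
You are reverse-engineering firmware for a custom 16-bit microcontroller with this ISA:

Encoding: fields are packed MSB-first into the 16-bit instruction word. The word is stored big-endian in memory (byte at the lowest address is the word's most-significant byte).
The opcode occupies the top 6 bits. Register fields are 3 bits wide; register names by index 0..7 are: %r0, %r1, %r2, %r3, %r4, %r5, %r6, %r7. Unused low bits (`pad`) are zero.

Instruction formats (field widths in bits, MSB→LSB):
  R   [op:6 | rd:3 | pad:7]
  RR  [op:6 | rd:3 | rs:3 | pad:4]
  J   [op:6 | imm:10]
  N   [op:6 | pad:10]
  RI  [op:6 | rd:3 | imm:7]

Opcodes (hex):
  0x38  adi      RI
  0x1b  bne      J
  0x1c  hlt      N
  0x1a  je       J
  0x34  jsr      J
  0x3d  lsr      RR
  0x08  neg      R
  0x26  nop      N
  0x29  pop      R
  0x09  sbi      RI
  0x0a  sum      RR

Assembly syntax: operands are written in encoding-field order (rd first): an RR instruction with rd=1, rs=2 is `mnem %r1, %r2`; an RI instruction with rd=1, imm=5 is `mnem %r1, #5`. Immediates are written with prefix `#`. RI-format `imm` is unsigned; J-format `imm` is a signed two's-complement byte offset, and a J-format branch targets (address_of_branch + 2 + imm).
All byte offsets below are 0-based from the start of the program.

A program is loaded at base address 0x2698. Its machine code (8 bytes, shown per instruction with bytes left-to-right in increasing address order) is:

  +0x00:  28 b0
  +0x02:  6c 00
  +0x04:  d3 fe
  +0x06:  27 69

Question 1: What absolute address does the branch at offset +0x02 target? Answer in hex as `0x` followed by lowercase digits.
0x269c

+0x02: 6c 00 ⇒ word 0x6c00 (big)
  top 6b → 0x1b → bne [J]
  imm@[9:0]=0x0 ⇒ #0
  target = base 0x2698 + off 0x02 + 2 + imm 0 = 0x269c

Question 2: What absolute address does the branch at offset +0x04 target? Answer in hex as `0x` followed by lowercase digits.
@+04  big-endian(d3 fe) = 0xd3fe
  top 6b → 0x34 → jsr [J]
  imm@[9:0]=0x3fe (s10→-2) ⇒ #-2
  target = base 0x2698 + off 0x04 + 2 + imm -2 = 0x269c

0x269c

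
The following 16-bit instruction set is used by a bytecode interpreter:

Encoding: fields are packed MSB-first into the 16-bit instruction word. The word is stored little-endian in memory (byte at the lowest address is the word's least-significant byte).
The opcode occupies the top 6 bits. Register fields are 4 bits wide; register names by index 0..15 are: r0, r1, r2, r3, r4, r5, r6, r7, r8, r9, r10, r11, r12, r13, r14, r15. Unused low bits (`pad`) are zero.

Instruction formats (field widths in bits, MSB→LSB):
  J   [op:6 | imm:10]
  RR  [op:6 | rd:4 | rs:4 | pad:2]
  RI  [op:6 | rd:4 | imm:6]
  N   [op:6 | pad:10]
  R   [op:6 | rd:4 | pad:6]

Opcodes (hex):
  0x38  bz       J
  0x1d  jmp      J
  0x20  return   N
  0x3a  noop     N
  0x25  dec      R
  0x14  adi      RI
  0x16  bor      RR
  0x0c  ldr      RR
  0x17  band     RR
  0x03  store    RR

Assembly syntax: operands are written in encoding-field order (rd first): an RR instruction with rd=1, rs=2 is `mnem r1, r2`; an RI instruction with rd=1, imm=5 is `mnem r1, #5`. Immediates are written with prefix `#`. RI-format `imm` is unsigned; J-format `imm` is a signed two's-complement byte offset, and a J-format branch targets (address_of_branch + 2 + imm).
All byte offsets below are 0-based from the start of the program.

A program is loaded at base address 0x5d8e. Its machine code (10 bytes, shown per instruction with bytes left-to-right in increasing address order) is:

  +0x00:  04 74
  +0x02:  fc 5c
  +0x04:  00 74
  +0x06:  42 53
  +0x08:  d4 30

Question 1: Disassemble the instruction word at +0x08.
ldr r3, r5

@+08  little-endian(d4 30) = 0x30d4
  opcode bits[15:10]=0xc: ldr/RR
  rd@[9:6]=0x3 ⇒ r3
  rs@[5:2]=0x5 ⇒ r5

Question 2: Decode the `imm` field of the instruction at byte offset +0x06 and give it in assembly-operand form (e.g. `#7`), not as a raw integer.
#2

@+06  little-endian(42 53) = 0x5342
  top 6b → 0x14 → adi [RI]
  [9:6] rd=13 = r13
  [5:0] imm=2 = #2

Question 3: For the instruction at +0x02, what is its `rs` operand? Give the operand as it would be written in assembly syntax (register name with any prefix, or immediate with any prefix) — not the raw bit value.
@+02  little-endian(fc 5c) = 0x5cfc
  top 6b → 0x17 → band [RR]
  rd: (w>>6)&0xf=0x3 → r3
  rs: (w>>2)&0xf=0xf → r15

r15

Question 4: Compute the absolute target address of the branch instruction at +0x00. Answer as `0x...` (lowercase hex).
0x5d94

+0x00: 04 74 ⇒ word 0x7404 (little)
  opcode bits[15:10]=0x1d: jmp/J
  [9:0] imm=4 = #4
  target = base 0x5d8e + off 0x00 + 2 + imm 4 = 0x5d94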